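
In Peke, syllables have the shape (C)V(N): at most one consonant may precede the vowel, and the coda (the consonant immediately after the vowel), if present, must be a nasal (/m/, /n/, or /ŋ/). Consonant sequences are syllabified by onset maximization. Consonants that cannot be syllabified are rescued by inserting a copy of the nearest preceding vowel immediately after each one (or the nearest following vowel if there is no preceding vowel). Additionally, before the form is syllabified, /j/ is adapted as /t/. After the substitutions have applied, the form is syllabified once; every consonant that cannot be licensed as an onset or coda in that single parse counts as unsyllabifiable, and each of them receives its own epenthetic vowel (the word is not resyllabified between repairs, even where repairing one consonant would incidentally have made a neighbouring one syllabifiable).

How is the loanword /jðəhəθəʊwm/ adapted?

Substitution: /j/ → /t/, giving /tðəhəθəʊwm/.
The consonants /t/, /w/, /m/ cannot be parsed into a legal (C)V(N) syllable (only a nasal (/m/, /n/, or /ŋ/) is licensed in coda position; onsets are limited to one consonant).
Inserting the epenthetic vowel yields /t/ → /tə/, /w/ → /wʊ/, /m/ → /mʊ/.

təðəhəθəʊwʊmʊ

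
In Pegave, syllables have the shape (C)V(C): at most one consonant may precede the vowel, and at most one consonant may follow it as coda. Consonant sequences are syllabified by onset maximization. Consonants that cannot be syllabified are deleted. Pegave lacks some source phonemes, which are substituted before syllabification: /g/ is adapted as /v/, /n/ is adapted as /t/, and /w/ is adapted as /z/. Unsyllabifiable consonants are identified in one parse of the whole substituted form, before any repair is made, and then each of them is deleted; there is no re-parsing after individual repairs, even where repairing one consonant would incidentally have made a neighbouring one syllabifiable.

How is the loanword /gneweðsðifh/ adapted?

Substitution: /g/ → /v/, /n/ → /t/, /w/ → /z/, giving /vtezeðsðifh/.
Syllabifying with onset maximization leaves /v/, /s/, /h/ stranded (at most one coda consonant is licensed; onsets are limited to one consonant).
Deletion applies to /v/, /s/, /h/.

tezeððif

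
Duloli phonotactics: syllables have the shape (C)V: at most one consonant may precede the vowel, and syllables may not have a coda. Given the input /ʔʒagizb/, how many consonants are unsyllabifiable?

Syllabifying with onset maximization leaves /ʔ/, /z/, /b/ stranded (no codas are permitted; onsets are limited to one consonant).

3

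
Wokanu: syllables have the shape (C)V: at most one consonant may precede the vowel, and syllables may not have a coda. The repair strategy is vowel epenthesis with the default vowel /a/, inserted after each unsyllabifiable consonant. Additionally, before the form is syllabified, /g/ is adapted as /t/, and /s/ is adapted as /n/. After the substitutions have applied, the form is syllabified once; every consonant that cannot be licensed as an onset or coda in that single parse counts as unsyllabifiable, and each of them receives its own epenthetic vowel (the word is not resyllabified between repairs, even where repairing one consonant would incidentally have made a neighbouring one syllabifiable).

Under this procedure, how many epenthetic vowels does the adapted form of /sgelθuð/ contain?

After substitution the input is /ntelθuð/.
The unsyllabifiable consonants are /n/, /l/, /ð/; each receives one epenthetic vowel.

3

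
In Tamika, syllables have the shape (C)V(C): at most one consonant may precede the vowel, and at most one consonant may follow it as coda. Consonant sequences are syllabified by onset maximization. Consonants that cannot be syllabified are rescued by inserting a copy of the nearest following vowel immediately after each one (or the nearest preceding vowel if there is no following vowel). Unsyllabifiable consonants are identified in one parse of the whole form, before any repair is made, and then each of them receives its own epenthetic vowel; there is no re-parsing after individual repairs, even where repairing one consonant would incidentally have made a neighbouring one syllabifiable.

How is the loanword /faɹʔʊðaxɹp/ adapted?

The consonants /ɹ/, /p/ cannot be parsed into a legal (C)V(C) syllable (at most one coda consonant is licensed; onsets are limited to one consonant).
Each unlicensed consonant becomes the onset of a new syllable: /ɹ/ → /ɹa/, /p/ → /pa/.

faɹʔʊðaxɹapa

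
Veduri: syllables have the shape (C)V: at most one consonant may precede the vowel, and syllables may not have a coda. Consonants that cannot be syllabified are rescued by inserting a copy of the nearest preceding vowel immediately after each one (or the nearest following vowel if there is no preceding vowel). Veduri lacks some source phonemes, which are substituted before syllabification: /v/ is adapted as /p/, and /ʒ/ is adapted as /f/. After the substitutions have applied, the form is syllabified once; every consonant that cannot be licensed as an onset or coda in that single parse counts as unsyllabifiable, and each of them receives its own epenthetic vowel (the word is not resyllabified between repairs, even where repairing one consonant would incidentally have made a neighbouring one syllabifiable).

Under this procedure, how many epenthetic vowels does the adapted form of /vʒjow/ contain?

3

After substitution the input is /pfjow/.
The unsyllabifiable consonants are /p/, /f/, /w/; each receives one epenthetic vowel.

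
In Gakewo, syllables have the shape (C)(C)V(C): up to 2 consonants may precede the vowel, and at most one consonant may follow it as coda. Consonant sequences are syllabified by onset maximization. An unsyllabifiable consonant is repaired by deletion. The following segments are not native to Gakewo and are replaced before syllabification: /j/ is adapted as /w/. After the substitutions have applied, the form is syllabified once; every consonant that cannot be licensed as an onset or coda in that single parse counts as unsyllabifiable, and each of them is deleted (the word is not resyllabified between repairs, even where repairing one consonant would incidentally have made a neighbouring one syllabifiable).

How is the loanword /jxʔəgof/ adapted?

xʔəgof

Substitution: /j/ → /w/, giving /wxʔəgof/.
Under (C)(C)V(C), the unsyllabifiable consonants are /w/ (at most one coda consonant is licensed; onsets may contain at most 2 consonants).
Deletion applies to /w/.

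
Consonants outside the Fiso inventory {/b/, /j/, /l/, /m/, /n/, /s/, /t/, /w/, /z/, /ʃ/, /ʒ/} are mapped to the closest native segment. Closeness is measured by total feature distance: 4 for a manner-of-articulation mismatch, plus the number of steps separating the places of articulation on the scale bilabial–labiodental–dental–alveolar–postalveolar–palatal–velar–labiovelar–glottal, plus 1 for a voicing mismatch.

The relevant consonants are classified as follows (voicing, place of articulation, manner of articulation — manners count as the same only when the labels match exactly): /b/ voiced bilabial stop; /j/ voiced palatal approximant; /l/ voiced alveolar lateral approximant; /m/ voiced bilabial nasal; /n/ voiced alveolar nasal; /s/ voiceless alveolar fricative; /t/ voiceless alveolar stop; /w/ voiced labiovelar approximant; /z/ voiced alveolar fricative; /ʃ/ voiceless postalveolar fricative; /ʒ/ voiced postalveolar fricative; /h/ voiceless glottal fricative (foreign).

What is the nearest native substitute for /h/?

/ʃ/ is closest: same manner (fricative), place distance 4 (glottal→postalveolar), same voicing; total 4. Next closest is /s/ at distance 5.

ʃ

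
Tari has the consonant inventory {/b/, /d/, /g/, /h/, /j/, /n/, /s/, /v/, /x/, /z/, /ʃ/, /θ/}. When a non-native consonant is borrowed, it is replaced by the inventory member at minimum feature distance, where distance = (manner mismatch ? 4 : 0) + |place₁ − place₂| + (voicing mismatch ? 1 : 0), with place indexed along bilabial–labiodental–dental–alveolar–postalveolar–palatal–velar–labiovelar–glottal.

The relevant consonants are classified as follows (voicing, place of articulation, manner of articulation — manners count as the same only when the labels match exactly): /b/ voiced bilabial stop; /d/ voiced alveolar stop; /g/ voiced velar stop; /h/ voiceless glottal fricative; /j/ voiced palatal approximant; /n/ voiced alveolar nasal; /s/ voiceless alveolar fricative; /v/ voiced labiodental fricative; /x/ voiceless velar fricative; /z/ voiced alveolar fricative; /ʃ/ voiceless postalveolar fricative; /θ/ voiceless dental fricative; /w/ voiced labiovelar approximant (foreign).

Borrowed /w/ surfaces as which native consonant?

j

/j/ is closest: same manner (approximant), place distance 2 (labiovelar→palatal), same voicing; total 2. Next closest is /g/ at distance 5.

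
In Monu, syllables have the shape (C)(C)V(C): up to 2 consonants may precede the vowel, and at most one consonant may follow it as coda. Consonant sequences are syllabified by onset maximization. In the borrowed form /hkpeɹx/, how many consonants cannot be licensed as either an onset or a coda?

2

The consonants /h/, /x/ cannot be parsed into a legal (C)(C)V(C) syllable (at most one coda consonant is licensed; onsets may contain at most 2 consonants).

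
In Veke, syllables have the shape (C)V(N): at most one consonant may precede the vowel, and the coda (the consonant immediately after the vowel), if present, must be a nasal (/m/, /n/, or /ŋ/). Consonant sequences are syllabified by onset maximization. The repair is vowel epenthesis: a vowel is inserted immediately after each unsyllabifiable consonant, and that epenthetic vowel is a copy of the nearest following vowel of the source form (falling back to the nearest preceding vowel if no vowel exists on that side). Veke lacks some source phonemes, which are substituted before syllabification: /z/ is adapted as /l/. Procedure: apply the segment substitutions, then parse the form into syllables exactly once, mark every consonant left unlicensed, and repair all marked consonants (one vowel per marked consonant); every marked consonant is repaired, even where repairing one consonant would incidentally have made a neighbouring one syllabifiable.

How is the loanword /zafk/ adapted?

lafaka

Substitution: /z/ → /l/, giving /lafk/.
The consonants /f/, /k/ cannot be parsed into a legal (C)V(N) syllable (only a nasal (/m/, /n/, or /ŋ/) is licensed in coda position; onsets are limited to one consonant).
Inserting the epenthetic vowel yields /f/ → /fa/, /k/ → /ka/.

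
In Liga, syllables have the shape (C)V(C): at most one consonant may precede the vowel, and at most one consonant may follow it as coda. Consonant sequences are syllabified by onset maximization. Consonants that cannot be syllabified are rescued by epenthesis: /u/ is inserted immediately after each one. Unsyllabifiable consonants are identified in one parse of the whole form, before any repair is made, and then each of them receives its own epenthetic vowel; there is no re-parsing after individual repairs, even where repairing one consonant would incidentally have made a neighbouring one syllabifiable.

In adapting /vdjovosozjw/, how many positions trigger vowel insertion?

4

The unsyllabifiable consonants are /v/, /d/, /j/, /w/; each receives one epenthetic vowel.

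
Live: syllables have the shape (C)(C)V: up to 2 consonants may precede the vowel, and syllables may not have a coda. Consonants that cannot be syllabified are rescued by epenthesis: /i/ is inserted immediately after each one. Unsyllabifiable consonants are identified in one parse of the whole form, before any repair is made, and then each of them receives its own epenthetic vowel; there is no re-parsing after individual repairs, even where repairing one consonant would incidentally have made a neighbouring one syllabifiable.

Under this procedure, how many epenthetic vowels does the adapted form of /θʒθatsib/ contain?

2

The unsyllabifiable consonants are /θ/, /b/; each receives one epenthetic vowel.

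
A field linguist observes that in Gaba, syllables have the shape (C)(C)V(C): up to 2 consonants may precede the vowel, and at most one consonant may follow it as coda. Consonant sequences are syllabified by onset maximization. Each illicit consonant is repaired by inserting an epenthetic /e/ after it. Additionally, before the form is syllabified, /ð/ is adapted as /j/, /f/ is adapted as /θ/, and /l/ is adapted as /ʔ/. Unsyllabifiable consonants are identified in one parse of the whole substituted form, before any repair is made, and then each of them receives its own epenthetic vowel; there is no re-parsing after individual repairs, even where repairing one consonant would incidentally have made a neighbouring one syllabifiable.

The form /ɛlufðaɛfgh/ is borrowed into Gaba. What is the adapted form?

ɛʔuθjaɛθgehe

Substitution: /l/ → /ʔ/, /f/ → /θ/, /ð/ → /j/, giving /ɛʔuθjaɛθgh/.
Under (C)(C)V(C), the unsyllabifiable consonants are /g/, /h/ (at most one coda consonant is licensed; onsets may contain at most 2 consonants).
Inserting the epenthetic vowel yields /g/ → /ge/, /h/ → /he/.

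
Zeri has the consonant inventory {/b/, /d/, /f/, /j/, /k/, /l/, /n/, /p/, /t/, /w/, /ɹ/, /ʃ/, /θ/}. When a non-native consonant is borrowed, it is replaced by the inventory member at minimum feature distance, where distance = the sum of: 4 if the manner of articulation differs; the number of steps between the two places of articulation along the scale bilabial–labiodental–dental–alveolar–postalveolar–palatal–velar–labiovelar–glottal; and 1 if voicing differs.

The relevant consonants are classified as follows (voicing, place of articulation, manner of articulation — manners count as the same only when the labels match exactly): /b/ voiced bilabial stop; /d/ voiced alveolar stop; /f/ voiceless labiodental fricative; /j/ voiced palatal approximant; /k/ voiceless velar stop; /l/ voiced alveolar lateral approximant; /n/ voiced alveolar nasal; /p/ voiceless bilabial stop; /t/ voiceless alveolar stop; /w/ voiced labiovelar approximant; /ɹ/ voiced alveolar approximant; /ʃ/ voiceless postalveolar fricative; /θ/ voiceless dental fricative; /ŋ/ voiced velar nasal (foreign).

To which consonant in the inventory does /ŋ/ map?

/n/ is closest: same manner (nasal), place distance 3 (velar→alveolar), same voicing; total 3. Next closest is /j/ at distance 5.

n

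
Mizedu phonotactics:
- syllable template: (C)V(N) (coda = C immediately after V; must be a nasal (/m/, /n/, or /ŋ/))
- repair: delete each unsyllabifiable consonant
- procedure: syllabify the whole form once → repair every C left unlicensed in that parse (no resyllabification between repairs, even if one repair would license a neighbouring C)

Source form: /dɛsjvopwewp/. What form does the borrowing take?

dɛvowe

Syllabifying with onset maximization leaves /s/, /j/, /p/, /w/, /p/ stranded (only a nasal (/m/, /n/, or /ŋ/) is licensed in coda position; onsets are limited to one consonant).
Deletion applies to /s/, /j/, /p/, /w/, /p/.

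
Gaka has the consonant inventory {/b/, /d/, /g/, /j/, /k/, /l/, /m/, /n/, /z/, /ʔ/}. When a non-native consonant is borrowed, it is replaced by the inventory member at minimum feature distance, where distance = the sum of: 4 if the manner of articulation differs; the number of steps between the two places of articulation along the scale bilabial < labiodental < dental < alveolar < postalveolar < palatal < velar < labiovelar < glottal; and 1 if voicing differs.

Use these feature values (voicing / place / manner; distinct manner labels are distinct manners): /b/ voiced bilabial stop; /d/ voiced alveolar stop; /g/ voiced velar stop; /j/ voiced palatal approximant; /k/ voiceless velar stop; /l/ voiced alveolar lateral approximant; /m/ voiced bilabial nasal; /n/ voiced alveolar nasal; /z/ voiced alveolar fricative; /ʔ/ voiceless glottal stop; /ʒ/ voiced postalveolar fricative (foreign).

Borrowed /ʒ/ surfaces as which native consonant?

z

/z/ is closest: same manner (fricative), place distance 1 (postalveolar→alveolar), same voicing; total 1. Next closest is /d/ at distance 5.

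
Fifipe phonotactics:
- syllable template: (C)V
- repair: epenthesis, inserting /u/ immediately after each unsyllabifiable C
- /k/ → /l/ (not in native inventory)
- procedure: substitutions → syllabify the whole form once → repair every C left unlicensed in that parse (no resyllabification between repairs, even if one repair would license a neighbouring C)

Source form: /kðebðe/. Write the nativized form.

Substitution: /k/ → /l/, giving /lðebðe/.
The consonants /l/, /b/ cannot be parsed into a legal (C)V syllable (no codas are permitted; onsets are limited to one consonant).
Epenthesis after each stranded consonant: /l/ → /lu/, /b/ → /bu/.

luðebuðe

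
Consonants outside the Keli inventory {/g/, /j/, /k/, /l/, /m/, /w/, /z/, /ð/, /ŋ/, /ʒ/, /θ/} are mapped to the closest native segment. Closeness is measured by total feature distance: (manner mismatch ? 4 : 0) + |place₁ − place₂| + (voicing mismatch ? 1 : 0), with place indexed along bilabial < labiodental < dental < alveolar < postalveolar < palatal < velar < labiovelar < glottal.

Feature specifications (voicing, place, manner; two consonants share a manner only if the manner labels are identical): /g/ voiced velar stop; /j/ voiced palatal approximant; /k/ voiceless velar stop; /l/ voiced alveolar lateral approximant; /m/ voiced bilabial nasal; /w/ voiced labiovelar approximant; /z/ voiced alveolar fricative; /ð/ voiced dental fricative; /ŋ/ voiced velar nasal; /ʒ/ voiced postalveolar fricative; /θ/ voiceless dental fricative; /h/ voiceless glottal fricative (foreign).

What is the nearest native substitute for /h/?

/ʒ/ is closest: same manner (fricative), place distance 4 (glottal→postalveolar), voicing differs (+1); total 5. Next closest is /k/ at distance 6.

ʒ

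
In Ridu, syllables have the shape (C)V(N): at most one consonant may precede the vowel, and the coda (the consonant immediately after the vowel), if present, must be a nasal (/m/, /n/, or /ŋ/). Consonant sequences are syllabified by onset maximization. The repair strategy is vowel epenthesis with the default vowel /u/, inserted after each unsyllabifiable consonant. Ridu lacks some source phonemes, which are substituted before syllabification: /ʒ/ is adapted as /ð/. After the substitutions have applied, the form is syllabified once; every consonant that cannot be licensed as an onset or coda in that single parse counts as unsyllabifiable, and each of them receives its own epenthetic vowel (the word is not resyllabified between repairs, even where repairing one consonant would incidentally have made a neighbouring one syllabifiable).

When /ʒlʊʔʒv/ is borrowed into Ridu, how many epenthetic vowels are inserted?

4

After substitution the input is /ðlʊʔðv/.
The unsyllabifiable consonants are /ð/, /ʔ/, /ð/, /v/; each receives one epenthetic vowel.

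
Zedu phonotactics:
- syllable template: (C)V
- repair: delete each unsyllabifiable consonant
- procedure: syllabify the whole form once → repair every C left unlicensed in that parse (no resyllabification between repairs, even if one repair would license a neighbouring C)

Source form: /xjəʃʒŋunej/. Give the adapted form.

jəŋune

Syllabifying with onset maximization leaves /x/, /ʃ/, /ʒ/, /j/ stranded (no codas are permitted; onsets are limited to one consonant).
Deleting the stranded consonants removes /x/, /ʃ/, /ʒ/, /j/.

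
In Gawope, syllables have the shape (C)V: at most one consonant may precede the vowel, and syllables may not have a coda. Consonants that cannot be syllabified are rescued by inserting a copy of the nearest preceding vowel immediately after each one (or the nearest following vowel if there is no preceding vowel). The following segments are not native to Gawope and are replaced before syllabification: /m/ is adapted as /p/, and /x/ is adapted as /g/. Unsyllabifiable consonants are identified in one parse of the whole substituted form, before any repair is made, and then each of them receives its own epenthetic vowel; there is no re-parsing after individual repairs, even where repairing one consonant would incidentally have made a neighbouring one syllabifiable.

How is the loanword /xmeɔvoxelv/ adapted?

Substitution: /x/ → /g/, /m/ → /p/, giving /gpeɔvogelv/.
Under (C)V, the unsyllabifiable consonants are /g/, /l/, /v/ (no codas are permitted; onsets are limited to one consonant).
Epenthesis after each stranded consonant: /g/ → /ge/, /l/ → /le/, /v/ → /ve/.

gepeɔvogeleve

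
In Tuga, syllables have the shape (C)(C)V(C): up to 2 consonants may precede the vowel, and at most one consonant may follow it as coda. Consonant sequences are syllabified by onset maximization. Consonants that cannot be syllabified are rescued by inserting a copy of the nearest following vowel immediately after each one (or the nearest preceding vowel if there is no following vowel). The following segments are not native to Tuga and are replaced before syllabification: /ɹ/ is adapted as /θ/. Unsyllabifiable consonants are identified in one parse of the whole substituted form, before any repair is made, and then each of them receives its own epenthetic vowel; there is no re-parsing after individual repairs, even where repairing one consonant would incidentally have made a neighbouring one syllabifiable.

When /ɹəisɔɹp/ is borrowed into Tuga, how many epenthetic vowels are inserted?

After substitution the input is /θəisɔθp/.
The unsyllabifiable consonants are /p/; each receives one epenthetic vowel.

1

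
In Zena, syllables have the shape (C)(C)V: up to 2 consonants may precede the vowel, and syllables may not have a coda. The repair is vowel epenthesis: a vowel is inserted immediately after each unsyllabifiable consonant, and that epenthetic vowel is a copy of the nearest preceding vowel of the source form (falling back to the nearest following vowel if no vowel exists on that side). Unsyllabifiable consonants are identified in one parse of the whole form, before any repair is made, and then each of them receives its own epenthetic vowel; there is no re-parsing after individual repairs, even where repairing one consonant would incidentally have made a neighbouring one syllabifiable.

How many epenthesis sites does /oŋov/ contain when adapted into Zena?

1

The unsyllabifiable consonants are /v/; each receives one epenthetic vowel.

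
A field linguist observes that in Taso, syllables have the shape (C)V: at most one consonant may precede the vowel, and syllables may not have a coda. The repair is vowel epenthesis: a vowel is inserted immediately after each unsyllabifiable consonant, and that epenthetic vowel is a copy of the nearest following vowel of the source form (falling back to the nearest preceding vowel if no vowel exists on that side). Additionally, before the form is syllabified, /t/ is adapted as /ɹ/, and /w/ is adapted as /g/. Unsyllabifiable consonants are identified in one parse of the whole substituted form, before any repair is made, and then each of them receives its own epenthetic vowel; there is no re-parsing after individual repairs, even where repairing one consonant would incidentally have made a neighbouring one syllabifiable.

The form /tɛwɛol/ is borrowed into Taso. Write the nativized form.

Substitution: /t/ → /ɹ/, /w/ → /g/, giving /ɹɛgɛol/.
Under (C)V, the unsyllabifiable consonants are /l/ (no codas are permitted; onsets are limited to one consonant).
Inserting the epenthetic vowel yields /l/ → /lo/.

ɹɛgɛolo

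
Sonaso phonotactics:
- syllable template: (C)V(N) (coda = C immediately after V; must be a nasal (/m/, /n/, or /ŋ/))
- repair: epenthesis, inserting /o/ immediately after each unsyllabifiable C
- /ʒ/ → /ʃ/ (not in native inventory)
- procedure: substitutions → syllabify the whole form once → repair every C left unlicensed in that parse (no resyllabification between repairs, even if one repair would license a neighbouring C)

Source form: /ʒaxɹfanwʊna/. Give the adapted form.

Substitution: /ʒ/ → /ʃ/, giving /ʃaxɹfanwʊna/.
Under (C)V(N), the unsyllabifiable consonants are /x/, /ɹ/ (only a nasal (/m/, /n/, or /ŋ/) is licensed in coda position; onsets are limited to one consonant).
Epenthesis after each stranded consonant: /x/ → /xo/, /ɹ/ → /ɹo/.

ʃaxoɹofanwʊna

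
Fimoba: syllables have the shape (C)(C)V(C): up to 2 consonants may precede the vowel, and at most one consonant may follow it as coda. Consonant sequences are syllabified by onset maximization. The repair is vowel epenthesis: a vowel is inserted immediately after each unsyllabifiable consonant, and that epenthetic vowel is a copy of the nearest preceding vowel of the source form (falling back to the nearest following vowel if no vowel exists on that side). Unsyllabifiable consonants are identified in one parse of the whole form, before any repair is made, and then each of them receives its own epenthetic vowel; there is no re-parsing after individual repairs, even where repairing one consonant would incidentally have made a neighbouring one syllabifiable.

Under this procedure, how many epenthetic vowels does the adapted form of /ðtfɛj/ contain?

The unsyllabifiable consonants are /ð/; each receives one epenthetic vowel.

1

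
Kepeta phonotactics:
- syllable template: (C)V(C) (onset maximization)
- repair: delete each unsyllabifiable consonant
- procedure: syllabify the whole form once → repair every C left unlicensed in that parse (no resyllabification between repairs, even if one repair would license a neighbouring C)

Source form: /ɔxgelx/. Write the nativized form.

ɔxgel

Under (C)V(C), the unsyllabifiable consonants are /x/ (at most one coda consonant is licensed; onsets are limited to one consonant).
Deletion applies to /x/.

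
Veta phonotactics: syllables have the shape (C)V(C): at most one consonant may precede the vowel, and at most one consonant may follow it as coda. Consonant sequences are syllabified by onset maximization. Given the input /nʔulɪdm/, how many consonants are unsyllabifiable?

The consonants /n/, /m/ cannot be parsed into a legal (C)V(C) syllable (at most one coda consonant is licensed; onsets are limited to one consonant).

2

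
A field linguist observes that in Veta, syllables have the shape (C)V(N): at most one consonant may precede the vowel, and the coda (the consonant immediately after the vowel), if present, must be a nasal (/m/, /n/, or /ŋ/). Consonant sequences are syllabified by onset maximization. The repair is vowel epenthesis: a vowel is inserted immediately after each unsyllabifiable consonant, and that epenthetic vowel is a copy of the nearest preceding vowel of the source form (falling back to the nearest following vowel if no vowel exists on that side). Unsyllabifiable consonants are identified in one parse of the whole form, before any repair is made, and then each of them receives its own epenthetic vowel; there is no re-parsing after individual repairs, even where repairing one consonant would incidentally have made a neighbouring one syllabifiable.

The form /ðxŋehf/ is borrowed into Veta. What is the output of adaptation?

ðexeŋehefe

The consonants /ð/, /x/, /h/, /f/ cannot be parsed into a legal (C)V(N) syllable (only a nasal (/m/, /n/, or /ŋ/) is licensed in coda position; onsets are limited to one consonant).
Each unlicensed consonant becomes the onset of a new syllable: /ð/ → /ðe/, /x/ → /xe/, /h/ → /he/, /f/ → /fe/.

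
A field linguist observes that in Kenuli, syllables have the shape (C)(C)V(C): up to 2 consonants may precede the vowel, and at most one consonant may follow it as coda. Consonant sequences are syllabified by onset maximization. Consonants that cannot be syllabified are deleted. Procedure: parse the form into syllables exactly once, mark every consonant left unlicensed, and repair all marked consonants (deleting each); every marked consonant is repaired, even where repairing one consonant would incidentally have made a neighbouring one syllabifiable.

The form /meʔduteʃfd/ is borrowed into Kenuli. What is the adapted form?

Under (C)(C)V(C), the unsyllabifiable consonants are /f/, /d/ (at most one coda consonant is licensed; onsets may contain at most 2 consonants).
Deletion applies to /f/, /d/.

meʔduteʃ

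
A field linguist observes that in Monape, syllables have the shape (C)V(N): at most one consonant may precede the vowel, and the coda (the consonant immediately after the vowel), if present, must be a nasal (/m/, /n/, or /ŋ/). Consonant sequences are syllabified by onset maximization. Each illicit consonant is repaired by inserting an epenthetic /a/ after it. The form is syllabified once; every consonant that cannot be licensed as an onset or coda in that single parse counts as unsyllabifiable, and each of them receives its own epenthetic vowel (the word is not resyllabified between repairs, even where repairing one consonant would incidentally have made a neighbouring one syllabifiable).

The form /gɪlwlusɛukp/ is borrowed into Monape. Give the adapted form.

gɪlawalusɛukapa

Syllabifying with onset maximization leaves /l/, /w/, /k/, /p/ stranded (only a nasal (/m/, /n/, or /ŋ/) is licensed in coda position; onsets are limited to one consonant).
Inserting the epenthetic vowel yields /l/ → /la/, /w/ → /wa/, /k/ → /ka/, /p/ → /pa/.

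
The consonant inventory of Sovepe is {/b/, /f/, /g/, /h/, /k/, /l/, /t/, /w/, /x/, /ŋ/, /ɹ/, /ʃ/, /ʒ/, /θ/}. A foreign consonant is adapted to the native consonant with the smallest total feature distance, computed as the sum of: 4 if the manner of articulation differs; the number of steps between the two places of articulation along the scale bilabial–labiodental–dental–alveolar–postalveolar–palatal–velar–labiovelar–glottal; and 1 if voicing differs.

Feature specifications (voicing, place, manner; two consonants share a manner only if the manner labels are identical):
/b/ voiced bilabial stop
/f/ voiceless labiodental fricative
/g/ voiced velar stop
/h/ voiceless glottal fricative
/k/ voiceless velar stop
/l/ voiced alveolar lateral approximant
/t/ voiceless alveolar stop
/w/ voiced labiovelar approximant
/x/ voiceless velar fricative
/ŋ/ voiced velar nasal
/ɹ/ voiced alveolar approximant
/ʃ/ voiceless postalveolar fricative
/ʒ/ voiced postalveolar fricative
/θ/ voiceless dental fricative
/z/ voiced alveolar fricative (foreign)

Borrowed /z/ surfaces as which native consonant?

/ʒ/ is closest: same manner (fricative), place distance 1 (alveolar→postalveolar), same voicing; total 1. Next closest is /ʃ/ at distance 2.

ʒ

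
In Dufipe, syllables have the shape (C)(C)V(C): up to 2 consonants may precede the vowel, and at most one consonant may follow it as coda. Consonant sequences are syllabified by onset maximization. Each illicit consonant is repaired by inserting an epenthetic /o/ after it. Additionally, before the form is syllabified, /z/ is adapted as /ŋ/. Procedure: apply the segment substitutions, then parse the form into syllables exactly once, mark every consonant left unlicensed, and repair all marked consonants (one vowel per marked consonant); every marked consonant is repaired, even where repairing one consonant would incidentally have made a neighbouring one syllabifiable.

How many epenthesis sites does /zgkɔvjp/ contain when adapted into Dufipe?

After substitution the input is /ŋgkɔvjp/.
The unsyllabifiable consonants are /ŋ/, /j/, /p/; each receives one epenthetic vowel.

3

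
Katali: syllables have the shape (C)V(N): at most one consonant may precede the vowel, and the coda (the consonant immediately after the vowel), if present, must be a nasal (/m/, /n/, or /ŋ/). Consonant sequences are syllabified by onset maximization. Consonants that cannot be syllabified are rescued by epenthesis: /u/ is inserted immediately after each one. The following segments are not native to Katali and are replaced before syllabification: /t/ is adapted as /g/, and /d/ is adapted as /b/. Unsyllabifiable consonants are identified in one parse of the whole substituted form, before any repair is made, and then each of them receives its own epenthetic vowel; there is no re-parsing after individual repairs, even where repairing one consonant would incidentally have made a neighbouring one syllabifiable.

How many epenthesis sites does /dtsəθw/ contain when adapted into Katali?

4

After substitution the input is /bgsəθw/.
The unsyllabifiable consonants are /b/, /g/, /θ/, /w/; each receives one epenthetic vowel.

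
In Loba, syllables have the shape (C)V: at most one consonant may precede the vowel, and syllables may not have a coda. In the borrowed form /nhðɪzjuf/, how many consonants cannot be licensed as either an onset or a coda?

4

Under (C)V, the unsyllabifiable consonants are /n/, /h/, /z/, /f/ (no codas are permitted; onsets are limited to one consonant).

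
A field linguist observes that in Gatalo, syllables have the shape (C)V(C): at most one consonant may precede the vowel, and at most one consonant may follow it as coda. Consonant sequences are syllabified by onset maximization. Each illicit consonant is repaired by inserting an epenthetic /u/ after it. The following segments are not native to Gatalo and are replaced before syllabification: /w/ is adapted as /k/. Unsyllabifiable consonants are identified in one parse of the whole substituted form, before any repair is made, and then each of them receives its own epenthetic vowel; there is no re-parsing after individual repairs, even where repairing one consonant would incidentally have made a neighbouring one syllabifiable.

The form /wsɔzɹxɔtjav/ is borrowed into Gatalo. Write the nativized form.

kusɔzɹuxɔtjav

Substitution: /w/ → /k/, giving /ksɔzɹxɔtjav/.
The consonants /k/, /ɹ/ cannot be parsed into a legal (C)V(C) syllable (at most one coda consonant is licensed; onsets are limited to one consonant).
Epenthesis after each stranded consonant: /k/ → /ku/, /ɹ/ → /ɹu/.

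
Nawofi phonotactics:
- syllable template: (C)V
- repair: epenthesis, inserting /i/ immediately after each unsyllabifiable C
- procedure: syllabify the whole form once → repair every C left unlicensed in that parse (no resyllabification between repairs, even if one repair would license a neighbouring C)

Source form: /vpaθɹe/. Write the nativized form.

Under (C)V, the unsyllabifiable consonants are /v/, /θ/ (no codas are permitted; onsets are limited to one consonant).
Each unlicensed consonant becomes the onset of a new syllable: /v/ → /vi/, /θ/ → /θi/.

vipaθiɹe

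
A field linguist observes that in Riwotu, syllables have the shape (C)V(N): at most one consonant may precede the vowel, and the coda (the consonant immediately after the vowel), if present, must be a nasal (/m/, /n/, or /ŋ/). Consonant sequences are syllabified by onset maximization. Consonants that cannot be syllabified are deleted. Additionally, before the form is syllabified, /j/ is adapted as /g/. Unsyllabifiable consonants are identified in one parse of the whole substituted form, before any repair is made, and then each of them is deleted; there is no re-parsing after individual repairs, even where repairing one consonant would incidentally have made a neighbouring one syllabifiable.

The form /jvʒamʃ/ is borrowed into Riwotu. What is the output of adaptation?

ʒam

Substitution: /j/ → /g/, giving /gvʒamʃ/.
The consonants /g/, /v/, /ʃ/ cannot be parsed into a legal (C)V(N) syllable (only a nasal (/m/, /n/, or /ŋ/) is licensed in coda position; onsets are limited to one consonant).
Each unlicensed consonant is deleted: /g/, /v/, /ʃ/.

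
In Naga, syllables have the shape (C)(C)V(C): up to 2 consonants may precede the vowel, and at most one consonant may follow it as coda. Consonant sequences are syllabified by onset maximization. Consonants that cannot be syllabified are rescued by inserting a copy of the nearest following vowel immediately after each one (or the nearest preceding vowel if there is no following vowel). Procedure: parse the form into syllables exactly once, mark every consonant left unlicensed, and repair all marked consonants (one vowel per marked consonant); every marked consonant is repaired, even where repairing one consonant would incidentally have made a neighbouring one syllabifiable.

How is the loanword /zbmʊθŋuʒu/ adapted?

zʊbmʊθŋuʒu

The consonants /z/ cannot be parsed into a legal (C)(C)V(C) syllable (at most one coda consonant is licensed; onsets may contain at most 2 consonants).
Epenthesis after each stranded consonant: /z/ → /zʊ/.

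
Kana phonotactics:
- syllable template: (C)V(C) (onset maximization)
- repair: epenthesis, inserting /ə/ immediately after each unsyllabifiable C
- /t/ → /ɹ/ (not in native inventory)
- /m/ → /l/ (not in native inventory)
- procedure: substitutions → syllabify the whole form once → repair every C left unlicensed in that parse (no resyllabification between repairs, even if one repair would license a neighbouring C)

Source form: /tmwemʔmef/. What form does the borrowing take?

ɹələwelʔəlef

Substitution: /t/ → /ɹ/, /m/ → /l/, giving /ɹlwelʔlef/.
Syllabifying with onset maximization leaves /ɹ/, /l/, /ʔ/ stranded (at most one coda consonant is licensed; onsets are limited to one consonant).
Epenthesis after each stranded consonant: /ɹ/ → /ɹə/, /l/ → /lə/, /ʔ/ → /ʔə/.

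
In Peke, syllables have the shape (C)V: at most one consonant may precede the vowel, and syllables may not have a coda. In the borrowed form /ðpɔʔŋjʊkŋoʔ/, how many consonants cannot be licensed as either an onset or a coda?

5

Under (C)V, the unsyllabifiable consonants are /ð/, /ʔ/, /ŋ/, /k/, /ʔ/ (no codas are permitted; onsets are limited to one consonant).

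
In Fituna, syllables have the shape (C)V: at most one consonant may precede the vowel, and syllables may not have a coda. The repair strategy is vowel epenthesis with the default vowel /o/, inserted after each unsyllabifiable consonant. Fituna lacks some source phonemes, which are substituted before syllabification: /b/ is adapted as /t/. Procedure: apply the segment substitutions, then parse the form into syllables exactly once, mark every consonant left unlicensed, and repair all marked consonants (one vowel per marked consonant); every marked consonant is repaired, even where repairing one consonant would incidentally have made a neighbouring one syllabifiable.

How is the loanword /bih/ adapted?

tiho

Substitution: /b/ → /t/, giving /tih/.
The consonants /h/ cannot be parsed into a legal (C)V syllable (no codas are permitted; onsets are limited to one consonant).
Each unlicensed consonant becomes the onset of a new syllable: /h/ → /ho/.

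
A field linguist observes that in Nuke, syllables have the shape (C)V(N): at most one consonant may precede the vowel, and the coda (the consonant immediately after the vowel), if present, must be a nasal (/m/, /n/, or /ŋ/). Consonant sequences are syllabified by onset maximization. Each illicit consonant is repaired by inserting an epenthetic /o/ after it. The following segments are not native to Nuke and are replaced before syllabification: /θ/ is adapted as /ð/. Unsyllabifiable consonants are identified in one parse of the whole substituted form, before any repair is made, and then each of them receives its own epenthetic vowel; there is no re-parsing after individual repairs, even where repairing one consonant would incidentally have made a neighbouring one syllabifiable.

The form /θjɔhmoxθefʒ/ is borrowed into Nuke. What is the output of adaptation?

ðojɔhomoxoðefoʒo

Substitution: /θ/ → /ð/, giving /ðjɔhmoxðefʒ/.
The consonants /ð/, /h/, /x/, /f/, /ʒ/ cannot be parsed into a legal (C)V(N) syllable (only a nasal (/m/, /n/, or /ŋ/) is licensed in coda position; onsets are limited to one consonant).
Inserting the epenthetic vowel yields /ð/ → /ðo/, /h/ → /ho/, /x/ → /xo/, /f/ → /fo/, /ʒ/ → /ʒo/.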